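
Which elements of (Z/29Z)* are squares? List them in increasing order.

1 4 5 6 7 9 13 16 20 22 23 24 25 28

Square k = 1,…,14 (k and 29−k give the same square):
1²=1, 2²=4, 3²=9, 4²=16, 5²=25, 6²≡7, 7²≡20, 8²≡6, 9²≡23, 10²≡13, 11²≡5, 12²≡28, 13²≡24, 14²≡22 (mod 29).
So the quadratic residues mod 29 are {1, 4, 5, 6, 7, 9, 13, 16, 20, 22, 23, 24, 25, 28}.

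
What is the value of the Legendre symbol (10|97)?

-1

Pull out 2: since 97 ≡ 1 (mod 8), (2/97) = +1.
Reciprocity: 5 ≡ 1 and 97 ≡ 1 (mod 4), so (5/97) = +(97/5).
Reduce top mod 5: now compute (2/5).
Pull out 2: since 5 ≡ 5 (mod 8), (2/5) = -1.
Reached (1/5) = 1. Collecting the sign flips along the way, the symbol is -1.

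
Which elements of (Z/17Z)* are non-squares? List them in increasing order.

3, 5, 6, 7, 10, 11, 12, 14

Square k = 1,…,8 (k and 17−k give the same square):
1²=1, 2²=4, 3²=9, 4²=16, 5²≡8, 6²≡2, 7²≡15, 8²≡13 (mod 17).
The residues are {1, 2, 4, 8, 9, 13, 15, 16}; the non-residues are the remaining 8 nonzero classes.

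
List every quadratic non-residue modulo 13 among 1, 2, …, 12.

Square k = 1,…,6 (k and 13−k give the same square):
1²=1, 2²=4, 3²=9, 4²≡3, 5²≡12, 6²≡10 (mod 13).
The residues are {1, 3, 4, 9, 10, 12}; the non-residues are the remaining 6 nonzero classes.

2, 5, 6, 7, 8, 11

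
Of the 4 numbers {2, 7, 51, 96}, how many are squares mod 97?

2

(2/97) = +1 → QR.
(7/97) = -1 → non-residue.
(51/97) = -1 → non-residue.
(96/97) = +1 → QR.
Total quadratic residues among the 4: 2.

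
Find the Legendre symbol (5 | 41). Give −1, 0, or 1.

Reciprocity: 5 ≡ 1 and 41 ≡ 1 (mod 4), so (5/41) = +(41/5).
Reduce top mod 5: now compute (1/5).
Reached (1/5) = 1. Collecting the sign flips along the way, the symbol is +1.

1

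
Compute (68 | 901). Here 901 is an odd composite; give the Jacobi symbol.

Pull out 2^2: since 901 ≡ 5 (mod 8), (2/901) = -1, so (2/901)^2 = +1.
Reciprocity: 17 ≡ 1 and 901 ≡ 1 (mod 4), so (17/901) = +(901/17).
Reduce top mod 17: now compute (0/17).
Top reduces to 0: gcd > 1, so the symbol is 0.

0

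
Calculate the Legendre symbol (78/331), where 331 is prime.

-1

Pull out 2: since 331 ≡ 3 (mod 8), (2/331) = -1.
Reciprocity: 39 ≡ 3 and 331 ≡ 3 (mod 4), so (39/331) = −(331/39).
Reduce top mod 39: now compute (19/39).
Reciprocity: 19 ≡ 3 and 39 ≡ 3 (mod 4), so (19/39) = −(39/19).
Reduce top mod 19: now compute (1/19).
Reached (1/19) = 1. Collecting the sign flips along the way, the symbol is -1.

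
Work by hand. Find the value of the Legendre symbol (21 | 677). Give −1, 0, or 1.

Euler's criterion: (21/677) ≡ 21^338 (mod 677).
21^2 ≡ 441 (mod 677)
21^4 ≡ 182 (mod 677)
21^8 ≡ 628 (mod 677)
21^16 ≡ 370 (mod 677)
21^32 ≡ 146 (mod 677)
21^64 ≡ 329 (mod 677)
21^128 ≡ 598 (mod 677)
21^256 ≡ 148 (mod 677)
21^338 = 21^(256+64+16+2) ≡ 1 (mod 677).
Result is 1, so (21/677) = 1.

1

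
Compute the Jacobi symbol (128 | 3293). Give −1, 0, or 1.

Pull out 2^7: since 3293 ≡ 5 (mod 8), (2/3293) = -1, so (2/3293)^7 = -1.
Reached (1/3293) = 1. Collecting the sign flips along the way, the symbol is -1.

-1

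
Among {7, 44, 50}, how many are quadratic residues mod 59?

1

(7/59) = +1 → QR.
(44/59) = -1 → non-residue.
(50/59) = -1 → non-residue.
Total quadratic residues among the 3: 1.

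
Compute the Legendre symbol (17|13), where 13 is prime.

1

Euler's criterion: (17/13) ≡ 4^6 (mod 13).
4^2 ≡ 3 (mod 13)
4^4 ≡ 9 (mod 13)
4^6 = 4^(4+2) ≡ 1 (mod 13).
Result is 1, so (17/13) = 1.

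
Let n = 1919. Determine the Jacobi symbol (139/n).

-1

Reciprocity: 139 ≡ 3 and 1919 ≡ 3 (mod 4), so (139/1919) = −(1919/139).
Reduce top mod 139: now compute (112/139).
Pull out 2^4: since 139 ≡ 3 (mod 8), (2/139) = -1, so (2/139)^4 = +1.
Reciprocity: 7 ≡ 3 and 139 ≡ 3 (mod 4), so (7/139) = −(139/7).
Reduce top mod 7: now compute (6/7).
Pull out 2: since 7 ≡ 7 (mod 8), (2/7) = +1.
Reciprocity: 3 ≡ 3 and 7 ≡ 3 (mod 4), so (3/7) = −(7/3).
Reduce top mod 3: now compute (1/3).
Reached (1/3) = 1. Collecting the sign flips along the way, the symbol is -1.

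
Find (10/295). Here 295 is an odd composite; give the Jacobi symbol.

0

Pull out 2: since 295 ≡ 7 (mod 8), (2/295) = +1.
Reciprocity: 5 ≡ 1 and 295 ≡ 3 (mod 4), so (5/295) = +(295/5).
Reduce top mod 5: now compute (0/5).
Top reduces to 0: gcd > 1, so the symbol is 0.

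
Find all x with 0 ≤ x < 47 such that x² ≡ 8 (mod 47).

Since 47 ≡ 3 (mod 4), a square root of 8 is 8^((47+1)/4) = 8^12 mod 47.
Repeated squaring: 8^2≡17, 8^4≡7, 8^8≡2 (mod 47).
8^12 = 8^(8+4) ≡ 14 (mod 47).
Check: 14² = 196 ≡ 8 (mod 47). The two roots are 14 and 33.

14, 33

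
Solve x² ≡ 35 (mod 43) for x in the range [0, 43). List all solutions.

Since 43 ≡ 3 (mod 4), a square root of 35 is 35^((43+1)/4) = 35^11 mod 43.
Repeated squaring: 35^2≡21, 35^4≡11, 35^8≡35 (mod 43).
35^11 = 35^(8+2+1) ≡ 11 (mod 43).
Check: 11² = 121 ≡ 35 (mod 43). The two roots are 11 and 32.

11, 32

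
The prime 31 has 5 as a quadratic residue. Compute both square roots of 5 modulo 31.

Since 31 ≡ 3 (mod 4), a square root of 5 is 5^((31+1)/4) = 5^8 mod 31.
Repeated squaring: 5^2≡25, 5^4≡5, 5^8≡25 (mod 31).
5^8 = 5^(8) ≡ 25 (mod 31).
Check: 25² = 625 ≡ 5 (mod 31). The two roots are 6 and 25.

6, 25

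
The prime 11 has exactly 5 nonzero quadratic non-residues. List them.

Square k = 1,…,5 (k and 11−k give the same square):
1²=1, 2²=4, 3²=9, 4²≡5, 5²≡3 (mod 11).
The residues are {1, 3, 4, 5, 9}; the non-residues are the remaining 5 nonzero classes.

2 6 7 8 10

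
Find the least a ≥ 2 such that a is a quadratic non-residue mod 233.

(2/233) = +1, so 2 is a residue.
(3/233) = −1, so 3 is the smallest positive non-residue mod 233.

3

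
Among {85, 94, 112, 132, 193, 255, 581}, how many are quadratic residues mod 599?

(85/599) = +1 → QR.
(94/599) = +1 → QR.
(112/599) = -1 → non-residue.
(132/599) = -1 → non-residue.
(193/599) = -1 → non-residue.
(255/599) = +1 → QR.
(581/599) = -1 → non-residue.
Total quadratic residues among the 7: 3.

3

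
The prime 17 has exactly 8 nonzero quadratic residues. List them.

1,2,4,8,9,13,15,16

Square k = 1,…,8 (k and 17−k give the same square):
1²=1, 2²=4, 3²=9, 4²=16, 5²≡8, 6²≡2, 7²≡15, 8²≡13 (mod 17).
So the quadratic residues mod 17 are {1, 2, 4, 8, 9, 13, 15, 16}.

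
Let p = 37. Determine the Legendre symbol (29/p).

-1

Euler's criterion: (29/37) ≡ 29^18 (mod 37).
29^2 ≡ 27 (mod 37)
29^4 ≡ 26 (mod 37)
29^8 ≡ 10 (mod 37)
29^16 ≡ 26 (mod 37)
29^18 = 29^(16+2) ≡ 36 (mod 37).
Result is 36 ≡ −1, so (29/37) = −1.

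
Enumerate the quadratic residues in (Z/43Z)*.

Square k = 1,…,21 (k and 43−k give the same square):
1²=1, 2²=4, 3²=9, 4²=16, 5²=25, 6²=36, 7²≡6, 8²≡21, 9²≡38, 10²≡14, 11²≡35, 12²≡15, 13²≡40, 14²≡24, 15²≡10, 16²≡41, 17²≡31, 18²≡23, 19²≡17, 20²≡13, 21²≡11 (mod 43).
So the quadratic residues mod 43 are {1, 4, 6, 9, 10, 11, 13, 14, 15, 16, 17, 21, 23, 24, 25, 31, 35, 36, 38, 40, 41}.

1 4 6 9 10 11 13 14 15 16 17 21 23 24 25 31 35 36 38 40 41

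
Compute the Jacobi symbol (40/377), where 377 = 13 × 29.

-1

Pull out 2^3: since 377 ≡ 1 (mod 8), (2/377) = +1, so (2/377)^3 = +1.
Reciprocity: 5 ≡ 1 and 377 ≡ 1 (mod 4), so (5/377) = +(377/5).
Reduce top mod 5: now compute (2/5).
Pull out 2: since 5 ≡ 5 (mod 8), (2/5) = -1.
Reached (1/5) = 1. Collecting the sign flips along the way, the symbol is -1.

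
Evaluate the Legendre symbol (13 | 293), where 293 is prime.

Reciprocity: 13 ≡ 1 and 293 ≡ 1 (mod 4), so (13/293) = +(293/13).
Reduce top mod 13: now compute (7/13).
Reciprocity: 7 ≡ 3 and 13 ≡ 1 (mod 4), so (7/13) = +(13/7).
Reduce top mod 7: now compute (6/7).
Pull out 2: since 7 ≡ 7 (mod 8), (2/7) = +1.
Reciprocity: 3 ≡ 3 and 7 ≡ 3 (mod 4), so (3/7) = −(7/3).
Reduce top mod 3: now compute (1/3).
Reached (1/3) = 1. Collecting the sign flips along the way, the symbol is -1.

-1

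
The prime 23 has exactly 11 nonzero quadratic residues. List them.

Square k = 1,…,11 (k and 23−k give the same square):
1²=1, 2²=4, 3²=9, 4²=16, 5²≡2, 6²≡13, 7²≡3, 8²≡18, 9²≡12, 10²≡8, 11²≡6 (mod 23).
So the quadratic residues mod 23 are {1, 2, 3, 4, 6, 8, 9, 12, 13, 16, 18}.

1, 2, 3, 4, 6, 8, 9, 12, 13, 16, 18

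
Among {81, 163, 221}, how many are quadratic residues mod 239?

(81/239) = +1 → QR.
(163/239) = +1 → QR.
(221/239) = -1 → non-residue.
Total quadratic residues among the 3: 2.

2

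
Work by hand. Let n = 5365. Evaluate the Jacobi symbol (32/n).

-1

Pull out 2^5: since 5365 ≡ 5 (mod 8), (2/5365) = -1, so (2/5365)^5 = -1.
Reached (1/5365) = 1. Collecting the sign flips along the way, the symbol is -1.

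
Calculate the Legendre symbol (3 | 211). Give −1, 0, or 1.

Euler's criterion: (3/211) ≡ 3^105 (mod 211).
3^2 ≡ 9 (mod 211)
3^4 ≡ 81 (mod 211)
3^8 ≡ 20 (mod 211)
3^16 ≡ 189 (mod 211)
3^32 ≡ 62 (mod 211)
3^64 ≡ 46 (mod 211)
3^105 = 3^(64+32+8+1) ≡ 210 (mod 211).
Result is 210 ≡ −1, so (3/211) = −1.

-1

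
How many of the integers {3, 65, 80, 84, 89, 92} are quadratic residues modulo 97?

3

(3/97) = +1 → QR.
(65/97) = +1 → QR.
(80/97) = -1 → non-residue.
(84/97) = -1 → non-residue.
(89/97) = +1 → QR.
(92/97) = -1 → non-residue.
Total quadratic residues among the 6: 3.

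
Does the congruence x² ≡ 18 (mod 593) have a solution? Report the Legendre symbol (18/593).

Euler's criterion: (18/593) ≡ 18^296 (mod 593).
18^2 ≡ 324 (mod 593)
18^4 ≡ 15 (mod 593)
18^8 ≡ 225 (mod 593)
18^16 ≡ 220 (mod 593)
18^32 ≡ 367 (mod 593)
18^64 ≡ 78 (mod 593)
18^128 ≡ 154 (mod 593)
18^256 ≡ 589 (mod 593)
18^296 = 18^(256+32+8) ≡ 1 (mod 593).
Result is 1, so (18/593) = 1.

1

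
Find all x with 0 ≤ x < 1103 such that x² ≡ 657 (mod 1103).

Since 1103 ≡ 3 (mod 4), a square root of 657 is 657^((1103+1)/4) = 657^276 mod 1103.
Repeated squaring: 657^2≡376, 657^4≡192, 657^8≡465, 657^16≡37, 657^32≡266, 657^64≡164, 657^128≡424, 657^256≡1090 (mod 1103).
657^276 = 657^(256+16+4) ≡ 300 (mod 1103).
Check: 300² = 90000 ≡ 657 (mod 1103). The two roots are 300 and 803.

300, 803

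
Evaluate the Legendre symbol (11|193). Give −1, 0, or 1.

Euler's criterion: (11/193) ≡ 11^96 (mod 193).
11^2 ≡ 121 (mod 193)
11^4 ≡ 166 (mod 193)
11^8 ≡ 150 (mod 193)
11^16 ≡ 112 (mod 193)
11^32 ≡ 192 (mod 193)
11^64 ≡ 1 (mod 193)
11^96 = 11^(64+32) ≡ 192 (mod 193).
Result is 192 ≡ −1, so (11/193) = −1.

-1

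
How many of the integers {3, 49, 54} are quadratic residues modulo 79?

(3/79) = -1 → non-residue.
(49/79) = +1 → QR.
(54/79) = -1 → non-residue.
Total quadratic residues among the 3: 1.

1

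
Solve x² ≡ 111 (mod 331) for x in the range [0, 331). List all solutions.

Since 331 ≡ 3 (mod 4), a square root of 111 is 111^((331+1)/4) = 111^83 mod 331.
Repeated squaring: 111^2≡74, 111^4≡180, 111^8≡293, 111^16≡120, 111^32≡167, 111^64≡85 (mod 331).
111^83 = 111^(64+16+2+1) ≡ 80 (mod 331).
Check: 80² = 6400 ≡ 111 (mod 331). The two roots are 80 and 251.

80, 251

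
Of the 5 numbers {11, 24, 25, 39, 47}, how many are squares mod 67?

(11/67) = -1 → non-residue.
(24/67) = +1 → QR.
(25/67) = +1 → QR.
(39/67) = +1 → QR.
(47/67) = +1 → QR.
Total quadratic residues among the 5: 4.

4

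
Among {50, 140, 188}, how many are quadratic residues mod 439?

(50/439) = +1 → QR.
(140/439) = +1 → QR.
(188/439) = -1 → non-residue.
Total quadratic residues among the 3: 2.

2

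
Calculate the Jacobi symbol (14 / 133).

Pull out 2: since 133 ≡ 5 (mod 8), (2/133) = -1.
Reciprocity: 7 ≡ 3 and 133 ≡ 1 (mod 4), so (7/133) = +(133/7).
Reduce top mod 7: now compute (0/7).
Top reduces to 0: gcd > 1, so the symbol is 0.

0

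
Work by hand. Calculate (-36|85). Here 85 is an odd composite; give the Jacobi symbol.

1

First reduce: -36 ≡ 49 (mod 85).
Reciprocity: 49 ≡ 1 and 85 ≡ 1 (mod 4), so (49/85) = +(85/49).
Reduce top mod 49: now compute (36/49).
Pull out 2^2: since 49 ≡ 1 (mod 8), (2/49) = +1, so (2/49)^2 = +1.
Reciprocity: 9 ≡ 1 and 49 ≡ 1 (mod 4), so (9/49) = +(49/9).
Reduce top mod 9: now compute (4/9).
Pull out 2^2: since 9 ≡ 1 (mod 8), (2/9) = +1, so (2/9)^2 = +1.
Reached (1/9) = 1. Collecting the sign flips along the way, the symbol is +1.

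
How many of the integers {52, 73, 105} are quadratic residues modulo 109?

(52/109) = -1 → non-residue.
(73/109) = +1 → QR.
(105/109) = +1 → QR.
Total quadratic residues among the 3: 2.

2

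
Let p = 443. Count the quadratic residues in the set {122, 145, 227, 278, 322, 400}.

(122/443) = -1 → non-residue.
(145/443) = +1 → QR.
(227/443) = +1 → QR.
(278/443) = -1 → non-residue.
(322/443) = -1 → non-residue.
(400/443) = +1 → QR.
Total quadratic residues among the 6: 3.

3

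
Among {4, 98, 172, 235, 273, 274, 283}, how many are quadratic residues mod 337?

(4/337) = +1 → QR.
(98/337) = +1 → QR.
(172/337) = +1 → QR.
(235/337) = -1 → non-residue.
(273/337) = +1 → QR.
(274/337) = +1 → QR.
(283/337) = +1 → QR.
Total quadratic residues among the 7: 6.

6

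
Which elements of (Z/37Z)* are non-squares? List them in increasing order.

2 5 6 8 13 14 15 17 18 19 20 22 23 24 29 31 32 35

Square k = 1,…,18 (k and 37−k give the same square):
1²=1, 2²=4, 3²=9, 4²=16, 5²=25, 6²=36, 7²≡12, 8²≡27, 9²≡7, 10²≡26, 11²≡10, 12²≡33, 13²≡21, 14²≡11, 15²≡3, 16²≡34, 17²≡30, 18²≡28 (mod 37).
The residues are {1, 3, 4, 7, 9, 10, 11, 12, 16, 21, 25, 26, 27, 28, 30, 33, 34, 36}; the non-residues are the remaining 18 nonzero classes.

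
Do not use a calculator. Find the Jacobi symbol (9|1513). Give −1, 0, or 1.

1

Reciprocity: 9 ≡ 1 and 1513 ≡ 1 (mod 4), so (9/1513) = +(1513/9).
Reduce top mod 9: now compute (1/9).
Reached (1/9) = 1. Collecting the sign flips along the way, the symbol is +1.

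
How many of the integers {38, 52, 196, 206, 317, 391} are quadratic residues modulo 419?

4

(38/419) = +1 → QR.
(52/419) = +1 → QR.
(196/419) = +1 → QR.
(206/419) = +1 → QR.
(317/419) = -1 → non-residue.
(391/419) = -1 → non-residue.
Total quadratic residues among the 6: 4.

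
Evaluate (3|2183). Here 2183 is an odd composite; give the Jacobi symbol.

1

Reciprocity: 3 ≡ 3 and 2183 ≡ 3 (mod 4), so (3/2183) = −(2183/3).
Reduce top mod 3: now compute (2/3).
Pull out 2: since 3 ≡ 3 (mod 8), (2/3) = -1.
Reached (1/3) = 1. Collecting the sign flips along the way, the symbol is +1.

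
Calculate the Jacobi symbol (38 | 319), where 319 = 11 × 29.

Pull out 2: since 319 ≡ 7 (mod 8), (2/319) = +1.
Reciprocity: 19 ≡ 3 and 319 ≡ 3 (mod 4), so (19/319) = −(319/19).
Reduce top mod 19: now compute (15/19).
Reciprocity: 15 ≡ 3 and 19 ≡ 3 (mod 4), so (15/19) = −(19/15).
Reduce top mod 15: now compute (4/15).
Pull out 2^2: since 15 ≡ 7 (mod 8), (2/15) = +1, so (2/15)^2 = +1.
Reached (1/15) = 1. Collecting the sign flips along the way, the symbol is +1.

1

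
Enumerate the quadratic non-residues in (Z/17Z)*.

3 5 6 7 10 11 12 14

Square k = 1,…,8 (k and 17−k give the same square):
1²=1, 2²=4, 3²=9, 4²=16, 5²≡8, 6²≡2, 7²≡15, 8²≡13 (mod 17).
The residues are {1, 2, 4, 8, 9, 13, 15, 16}; the non-residues are the remaining 8 nonzero classes.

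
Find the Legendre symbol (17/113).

Euler's criterion: (17/113) ≡ 17^56 (mod 113).
17^2 ≡ 63 (mod 113)
17^4 ≡ 14 (mod 113)
17^8 ≡ 83 (mod 113)
17^16 ≡ 109 (mod 113)
17^32 ≡ 16 (mod 113)
17^56 = 17^(32+16+8) ≡ 112 (mod 113).
Result is 112 ≡ −1, so (17/113) = −1.

-1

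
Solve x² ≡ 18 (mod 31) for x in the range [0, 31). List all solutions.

7, 24

Since 31 ≡ 3 (mod 4), a square root of 18 is 18^((31+1)/4) = 18^8 mod 31.
Repeated squaring: 18^2≡14, 18^4≡10, 18^8≡7 (mod 31).
18^8 = 18^(8) ≡ 7 (mod 31).
Check: 7² = 49 ≡ 18 (mod 31). The two roots are 7 and 24.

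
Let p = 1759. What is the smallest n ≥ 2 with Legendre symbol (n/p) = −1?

3

(2/1759) = +1, so 2 is a residue.
(3/1759) = −1, so 3 is the smallest positive non-residue mod 1759.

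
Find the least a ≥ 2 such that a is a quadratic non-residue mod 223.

(2/223) = +1, so 2 is a residue.
(3/223) = −1, so 3 is the smallest positive non-residue mod 223.

3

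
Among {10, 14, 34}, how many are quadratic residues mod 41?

1

(10/41) = +1 → QR.
(14/41) = -1 → non-residue.
(34/41) = -1 → non-residue.
Total quadratic residues among the 3: 1.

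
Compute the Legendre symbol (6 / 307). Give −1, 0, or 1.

1

Pull out 2: since 307 ≡ 3 (mod 8), (2/307) = -1.
Reciprocity: 3 ≡ 3 and 307 ≡ 3 (mod 4), so (3/307) = −(307/3).
Reduce top mod 3: now compute (1/3).
Reached (1/3) = 1. Collecting the sign flips along the way, the symbol is +1.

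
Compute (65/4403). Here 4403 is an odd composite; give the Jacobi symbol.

Reciprocity: 65 ≡ 1 and 4403 ≡ 3 (mod 4), so (65/4403) = +(4403/65).
Reduce top mod 65: now compute (48/65).
Pull out 2^4: since 65 ≡ 1 (mod 8), (2/65) = +1, so (2/65)^4 = +1.
Reciprocity: 3 ≡ 3 and 65 ≡ 1 (mod 4), so (3/65) = +(65/3).
Reduce top mod 3: now compute (2/3).
Pull out 2: since 3 ≡ 3 (mod 8), (2/3) = -1.
Reached (1/3) = 1. Collecting the sign flips along the way, the symbol is -1.

-1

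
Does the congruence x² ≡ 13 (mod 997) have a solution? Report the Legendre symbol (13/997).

1

Reciprocity: 13 ≡ 1 and 997 ≡ 1 (mod 4), so (13/997) = +(997/13).
Reduce top mod 13: now compute (9/13).
Reciprocity: 9 ≡ 1 and 13 ≡ 1 (mod 4), so (9/13) = +(13/9).
Reduce top mod 9: now compute (4/9).
Pull out 2^2: since 9 ≡ 1 (mod 8), (2/9) = +1, so (2/9)^2 = +1.
Reached (1/9) = 1. Collecting the sign flips along the way, the symbol is +1.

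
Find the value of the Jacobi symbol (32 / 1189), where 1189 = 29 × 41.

-1

Pull out 2^5: since 1189 ≡ 5 (mod 8), (2/1189) = -1, so (2/1189)^5 = -1.
Reached (1/1189) = 1. Collecting the sign flips along the way, the symbol is -1.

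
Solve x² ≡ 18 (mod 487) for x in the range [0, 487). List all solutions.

Since 487 ≡ 3 (mod 4), a square root of 18 is 18^((487+1)/4) = 18^122 mod 487.
Repeated squaring: 18^2≡324, 18^4≡271, 18^8≡391, 18^16≡450, 18^32≡395, 18^64≡185 (mod 487).
18^122 = 18^(64+32+16+8+2) ≡ 214 (mod 487).
Check: 214² = 45796 ≡ 18 (mod 487). The two roots are 214 and 273.

214, 273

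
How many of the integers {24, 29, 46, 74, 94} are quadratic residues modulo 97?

(24/97) = +1 → QR.
(29/97) = -1 → non-residue.
(46/97) = -1 → non-residue.
(74/97) = -1 → non-residue.
(94/97) = +1 → QR.
Total quadratic residues among the 5: 2.

2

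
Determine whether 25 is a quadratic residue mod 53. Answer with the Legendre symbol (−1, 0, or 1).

1

Reciprocity: 25 ≡ 1 and 53 ≡ 1 (mod 4), so (25/53) = +(53/25).
Reduce top mod 25: now compute (3/25).
Reciprocity: 3 ≡ 3 and 25 ≡ 1 (mod 4), so (3/25) = +(25/3).
Reduce top mod 3: now compute (1/3).
Reached (1/3) = 1. Collecting the sign flips along the way, the symbol is +1.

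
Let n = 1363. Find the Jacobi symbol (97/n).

-1

Reciprocity: 97 ≡ 1 and 1363 ≡ 3 (mod 4), so (97/1363) = +(1363/97).
Reduce top mod 97: now compute (5/97).
Reciprocity: 5 ≡ 1 and 97 ≡ 1 (mod 4), so (5/97) = +(97/5).
Reduce top mod 5: now compute (2/5).
Pull out 2: since 5 ≡ 5 (mod 8), (2/5) = -1.
Reached (1/5) = 1. Collecting the sign flips along the way, the symbol is -1.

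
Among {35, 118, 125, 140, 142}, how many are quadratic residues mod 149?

(35/149) = +1 → QR.
(118/149) = +1 → QR.
(125/149) = +1 → QR.
(140/149) = +1 → QR.
(142/149) = +1 → QR.
Total quadratic residues among the 5: 5.

5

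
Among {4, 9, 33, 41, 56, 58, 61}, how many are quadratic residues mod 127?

4

(4/127) = +1 → QR.
(9/127) = +1 → QR.
(33/127) = -1 → non-residue.
(41/127) = +1 → QR.
(56/127) = -1 → non-residue.
(58/127) = -1 → non-residue.
(61/127) = +1 → QR.
Total quadratic residues among the 7: 4.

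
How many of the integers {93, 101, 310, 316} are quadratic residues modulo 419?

2

(93/419) = -1 → non-residue.
(101/419) = -1 → non-residue.
(310/419) = +1 → QR.
(316/419) = +1 → QR.
Total quadratic residues among the 4: 2.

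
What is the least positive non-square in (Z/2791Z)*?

(2/2791) = +1, so 2 is a residue.
(3/2791) = −1, so 3 is the smallest positive non-residue mod 2791.

3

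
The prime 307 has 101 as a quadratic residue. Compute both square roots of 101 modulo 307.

79, 228

Since 307 ≡ 3 (mod 4), a square root of 101 is 101^((307+1)/4) = 101^77 mod 307.
Repeated squaring: 101^2≡70, 101^4≡295, 101^8≡144, 101^16≡167, 101^32≡259, 101^64≡155 (mod 307).
101^77 = 101^(64+8+4+1) ≡ 79 (mod 307).
Check: 79² = 6241 ≡ 101 (mod 307). The two roots are 79 and 228.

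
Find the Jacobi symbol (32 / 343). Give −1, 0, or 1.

Pull out 2^5: since 343 ≡ 7 (mod 8), (2/343) = +1, so (2/343)^5 = +1.
Reached (1/343) = 1. Collecting the sign flips along the way, the symbol is +1.

1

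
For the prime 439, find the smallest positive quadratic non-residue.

(2/439) = +1, so 2 is a residue.
(3/439) = −1, so 3 is the smallest positive non-residue mod 439.

3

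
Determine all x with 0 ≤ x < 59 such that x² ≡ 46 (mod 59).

20, 39

Since 59 ≡ 3 (mod 4), a square root of 46 is 46^((59+1)/4) = 46^15 mod 59.
Repeated squaring: 46^2≡51, 46^4≡5, 46^8≡25 (mod 59).
46^15 = 46^(8+4+2+1) ≡ 20 (mod 59).
Check: 20² = 400 ≡ 46 (mod 59). The two roots are 20 and 39.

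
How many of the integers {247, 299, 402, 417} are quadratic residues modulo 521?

(247/521) = -1 → non-residue.
(299/521) = -1 → non-residue.
(402/521) = +1 → QR.
(417/521) = +1 → QR.
Total quadratic residues among the 4: 2.

2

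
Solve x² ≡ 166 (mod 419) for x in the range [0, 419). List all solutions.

66, 353

Since 419 ≡ 3 (mod 4), a square root of 166 is 166^((419+1)/4) = 166^105 mod 419.
Repeated squaring: 166^2≡321, 166^4≡386, 166^8≡251, 166^16≡151, 166^32≡175, 166^64≡38 (mod 419).
166^105 = 166^(64+32+8+1) ≡ 66 (mod 419).
Check: 66² = 4356 ≡ 166 (mod 419). The two roots are 66 and 353.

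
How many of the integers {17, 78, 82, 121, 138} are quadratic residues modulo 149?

3

(17/149) = +1 → QR.
(78/149) = -1 → non-residue.
(82/149) = +1 → QR.
(121/149) = +1 → QR.
(138/149) = -1 → non-residue.
Total quadratic residues among the 5: 3.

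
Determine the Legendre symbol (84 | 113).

-1

Euler's criterion: (84/113) ≡ 84^56 (mod 113).
84^2 ≡ 50 (mod 113)
84^4 ≡ 14 (mod 113)
84^8 ≡ 83 (mod 113)
84^16 ≡ 109 (mod 113)
84^32 ≡ 16 (mod 113)
84^56 = 84^(32+16+8) ≡ 112 (mod 113).
Result is 112 ≡ −1, so (84/113) = −1.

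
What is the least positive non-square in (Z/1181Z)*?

(2/1181) = −1, so 2 is the smallest positive non-residue mod 1181.

2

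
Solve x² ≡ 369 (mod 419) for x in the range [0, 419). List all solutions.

Since 419 ≡ 3 (mod 4), a square root of 369 is 369^((419+1)/4) = 369^105 mod 419.
Repeated squaring: 369^2≡405, 369^4≡196, 369^8≡287, 369^16≡245, 369^32≡108, 369^64≡351 (mod 419).
369^105 = 369^(64+32+8+1) ≡ 358 (mod 419).
Check: 358² = 128164 ≡ 369 (mod 419). The two roots are 61 and 358.

61, 358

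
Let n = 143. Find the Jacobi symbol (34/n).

-1

Pull out 2: since 143 ≡ 7 (mod 8), (2/143) = +1.
Reciprocity: 17 ≡ 1 and 143 ≡ 3 (mod 4), so (17/143) = +(143/17).
Reduce top mod 17: now compute (7/17).
Reciprocity: 7 ≡ 3 and 17 ≡ 1 (mod 4), so (7/17) = +(17/7).
Reduce top mod 7: now compute (3/7).
Reciprocity: 3 ≡ 3 and 7 ≡ 3 (mod 4), so (3/7) = −(7/3).
Reduce top mod 3: now compute (1/3).
Reached (1/3) = 1. Collecting the sign flips along the way, the symbol is -1.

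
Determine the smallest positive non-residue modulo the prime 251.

(2/251) = −1, so 2 is the smallest positive non-residue mod 251.

2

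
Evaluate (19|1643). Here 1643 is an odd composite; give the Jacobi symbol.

Reciprocity: 19 ≡ 3 and 1643 ≡ 3 (mod 4), so (19/1643) = −(1643/19).
Reduce top mod 19: now compute (9/19).
Reciprocity: 9 ≡ 1 and 19 ≡ 3 (mod 4), so (9/19) = +(19/9).
Reduce top mod 9: now compute (1/9).
Reached (1/9) = 1. Collecting the sign flips along the way, the symbol is -1.

-1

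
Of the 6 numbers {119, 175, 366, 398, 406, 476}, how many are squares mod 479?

2

(119/479) = -1 → non-residue.
(175/479) = +1 → QR.
(366/479) = +1 → QR.
(398/479) = -1 → non-residue.
(406/479) = -1 → non-residue.
(476/479) = -1 → non-residue.
Total quadratic residues among the 6: 2.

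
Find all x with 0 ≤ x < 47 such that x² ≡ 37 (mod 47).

Since 47 ≡ 3 (mod 4), a square root of 37 is 37^((47+1)/4) = 37^12 mod 47.
Repeated squaring: 37^2≡6, 37^4≡36, 37^8≡27 (mod 47).
37^12 = 37^(8+4) ≡ 32 (mod 47).
Check: 32² = 1024 ≡ 37 (mod 47). The two roots are 15 and 32.

15, 32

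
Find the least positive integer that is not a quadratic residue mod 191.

7

(2/191) = +1, so 2 is a residue.
(3/191) = +1, so 3 is a residue.
(4/191) = +1, so 4 is a residue.
(5/191) = +1, so 5 is a residue.
(6/191) = +1, so 6 is a residue.
(7/191) = −1, so 7 is the smallest positive non-residue mod 191.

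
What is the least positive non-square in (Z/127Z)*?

(2/127) = +1, so 2 is a residue.
(3/127) = −1, so 3 is the smallest positive non-residue mod 127.

3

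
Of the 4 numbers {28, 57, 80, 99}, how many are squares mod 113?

3

(28/113) = +1 → QR.
(57/113) = +1 → QR.
(80/113) = -1 → non-residue.
(99/113) = +1 → QR.
Total quadratic residues among the 4: 3.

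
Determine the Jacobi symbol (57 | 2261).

0

Reciprocity: 57 ≡ 1 and 2261 ≡ 1 (mod 4), so (57/2261) = +(2261/57).
Reduce top mod 57: now compute (38/57).
Pull out 2: since 57 ≡ 1 (mod 8), (2/57) = +1.
Reciprocity: 19 ≡ 3 and 57 ≡ 1 (mod 4), so (19/57) = +(57/19).
Reduce top mod 19: now compute (0/19).
Top reduces to 0: gcd > 1, so the symbol is 0.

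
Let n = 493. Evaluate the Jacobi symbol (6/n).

Pull out 2: since 493 ≡ 5 (mod 8), (2/493) = -1.
Reciprocity: 3 ≡ 3 and 493 ≡ 1 (mod 4), so (3/493) = +(493/3).
Reduce top mod 3: now compute (1/3).
Reached (1/3) = 1. Collecting the sign flips along the way, the symbol is -1.

-1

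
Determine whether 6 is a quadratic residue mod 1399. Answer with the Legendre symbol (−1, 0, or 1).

-1

Pull out 2: since 1399 ≡ 7 (mod 8), (2/1399) = +1.
Reciprocity: 3 ≡ 3 and 1399 ≡ 3 (mod 4), so (3/1399) = −(1399/3).
Reduce top mod 3: now compute (1/3).
Reached (1/3) = 1. Collecting the sign flips along the way, the symbol is -1.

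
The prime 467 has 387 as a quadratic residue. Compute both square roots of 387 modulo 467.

Since 467 ≡ 3 (mod 4), a square root of 387 is 387^((467+1)/4) = 387^117 mod 467.
Repeated squaring: 387^2≡329, 387^4≡364, 387^8≡335, 387^16≡145, 387^32≡10, 387^64≡100 (mod 467).
387^117 = 387^(64+32+16+4+1) ≡ 114 (mod 467).
Check: 114² = 12996 ≡ 387 (mod 467). The two roots are 114 and 353.

114, 353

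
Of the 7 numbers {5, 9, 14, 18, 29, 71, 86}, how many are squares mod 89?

4

(5/89) = +1 → QR.
(9/89) = +1 → QR.
(14/89) = -1 → non-residue.
(18/89) = +1 → QR.
(29/89) = -1 → non-residue.
(71/89) = +1 → QR.
(86/89) = -1 → non-residue.
Total quadratic residues among the 7: 4.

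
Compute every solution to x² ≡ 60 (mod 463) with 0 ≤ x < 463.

202, 261

Since 463 ≡ 3 (mod 4), a square root of 60 is 60^((463+1)/4) = 60^116 mod 463.
Repeated squaring: 60^2≡359, 60^4≡167, 60^8≡109, 60^16≡306, 60^32≡110, 60^64≡62 (mod 463).
60^116 = 60^(64+32+16+4) ≡ 261 (mod 463).
Check: 261² = 68121 ≡ 60 (mod 463). The two roots are 202 and 261.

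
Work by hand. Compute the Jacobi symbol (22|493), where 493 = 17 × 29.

-1

Pull out 2: since 493 ≡ 5 (mod 8), (2/493) = -1.
Reciprocity: 11 ≡ 3 and 493 ≡ 1 (mod 4), so (11/493) = +(493/11).
Reduce top mod 11: now compute (9/11).
Reciprocity: 9 ≡ 1 and 11 ≡ 3 (mod 4), so (9/11) = +(11/9).
Reduce top mod 9: now compute (2/9).
Pull out 2: since 9 ≡ 1 (mod 8), (2/9) = +1.
Reached (1/9) = 1. Collecting the sign flips along the way, the symbol is -1.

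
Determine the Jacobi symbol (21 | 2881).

Reciprocity: 21 ≡ 1 and 2881 ≡ 1 (mod 4), so (21/2881) = +(2881/21).
Reduce top mod 21: now compute (4/21).
Pull out 2^2: since 21 ≡ 5 (mod 8), (2/21) = -1, so (2/21)^2 = +1.
Reached (1/21) = 1. Collecting the sign flips along the way, the symbol is +1.

1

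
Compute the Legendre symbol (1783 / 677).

1

Euler's criterion: (1783/677) ≡ 429^338 (mod 677).
429^2 ≡ 574 (mod 677)
429^4 ≡ 454 (mod 677)
429^8 ≡ 308 (mod 677)
429^16 ≡ 84 (mod 677)
429^32 ≡ 286 (mod 677)
429^64 ≡ 556 (mod 677)
429^128 ≡ 424 (mod 677)
429^256 ≡ 371 (mod 677)
429^338 = 429^(256+64+16+2) ≡ 1 (mod 677).
Result is 1, so (1783/677) = 1.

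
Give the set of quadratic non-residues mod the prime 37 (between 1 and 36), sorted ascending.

Square k = 1,…,18 (k and 37−k give the same square):
1²=1, 2²=4, 3²=9, 4²=16, 5²=25, 6²=36, 7²≡12, 8²≡27, 9²≡7, 10²≡26, 11²≡10, 12²≡33, 13²≡21, 14²≡11, 15²≡3, 16²≡34, 17²≡30, 18²≡28 (mod 37).
The residues are {1, 3, 4, 7, 9, 10, 11, 12, 16, 21, 25, 26, 27, 28, 30, 33, 34, 36}; the non-residues are the remaining 18 nonzero classes.

2 5 6 8 13 14 15 17 18 19 20 22 23 24 29 31 32 35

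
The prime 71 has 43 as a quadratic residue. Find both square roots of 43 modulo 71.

Since 71 ≡ 3 (mod 4), a square root of 43 is 43^((71+1)/4) = 43^18 mod 71.
Repeated squaring: 43^2≡3, 43^4≡9, 43^8≡10, 43^16≡29 (mod 71).
43^18 = 43^(16+2) ≡ 16 (mod 71).
Check: 16² = 256 ≡ 43 (mod 71). The two roots are 16 and 55.

16, 55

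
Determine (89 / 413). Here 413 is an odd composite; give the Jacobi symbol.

1

Reciprocity: 89 ≡ 1 and 413 ≡ 1 (mod 4), so (89/413) = +(413/89).
Reduce top mod 89: now compute (57/89).
Reciprocity: 57 ≡ 1 and 89 ≡ 1 (mod 4), so (57/89) = +(89/57).
Reduce top mod 57: now compute (32/57).
Pull out 2^5: since 57 ≡ 1 (mod 8), (2/57) = +1, so (2/57)^5 = +1.
Reached (1/57) = 1. Collecting the sign flips along the way, the symbol is +1.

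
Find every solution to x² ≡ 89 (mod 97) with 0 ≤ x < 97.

34, 63

97 ≡ 1 (mod 4), so we find a root by search.
Trying successive values, 34² = 1156 ≡ 89 (mod 97). The other root is 97 − 34 = 63.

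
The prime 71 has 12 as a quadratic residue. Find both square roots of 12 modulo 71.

15, 56

Since 71 ≡ 3 (mod 4), a square root of 12 is 12^((71+1)/4) = 12^18 mod 71.
Repeated squaring: 12^2≡2, 12^4≡4, 12^8≡16, 12^16≡43 (mod 71).
12^18 = 12^(16+2) ≡ 15 (mod 71).
Check: 15² = 225 ≡ 12 (mod 71). The two roots are 15 and 56.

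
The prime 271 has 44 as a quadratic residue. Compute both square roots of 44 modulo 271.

Since 271 ≡ 3 (mod 4), a square root of 44 is 44^((271+1)/4) = 44^68 mod 271.
Repeated squaring: 44^2≡39, 44^4≡166, 44^8≡185, 44^16≡79, 44^32≡8, 44^64≡64 (mod 271).
44^68 = 44^(64+4) ≡ 55 (mod 271).
Check: 55² = 3025 ≡ 44 (mod 271). The two roots are 55 and 216.

55, 216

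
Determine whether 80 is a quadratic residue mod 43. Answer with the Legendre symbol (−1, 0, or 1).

-1

First reduce: 80 ≡ 37 (mod 43).
Reciprocity: 37 ≡ 1 and 43 ≡ 3 (mod 4), so (37/43) = +(43/37).
Reduce top mod 37: now compute (6/37).
Pull out 2: since 37 ≡ 5 (mod 8), (2/37) = -1.
Reciprocity: 3 ≡ 3 and 37 ≡ 1 (mod 4), so (3/37) = +(37/3).
Reduce top mod 3: now compute (1/3).
Reached (1/3) = 1. Collecting the sign flips along the way, the symbol is -1.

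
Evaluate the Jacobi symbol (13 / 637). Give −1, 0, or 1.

Reciprocity: 13 ≡ 1 and 637 ≡ 1 (mod 4), so (13/637) = +(637/13).
Reduce top mod 13: now compute (0/13).
Top reduces to 0: gcd > 1, so the symbol is 0.

0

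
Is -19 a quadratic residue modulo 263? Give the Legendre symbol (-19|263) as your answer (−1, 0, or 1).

1

First reduce: -19 ≡ 244 (mod 263).
Pull out 2^2: since 263 ≡ 7 (mod 8), (2/263) = +1, so (2/263)^2 = +1.
Reciprocity: 61 ≡ 1 and 263 ≡ 3 (mod 4), so (61/263) = +(263/61).
Reduce top mod 61: now compute (19/61).
Reciprocity: 19 ≡ 3 and 61 ≡ 1 (mod 4), so (19/61) = +(61/19).
Reduce top mod 19: now compute (4/19).
Pull out 2^2: since 19 ≡ 3 (mod 8), (2/19) = -1, so (2/19)^2 = +1.
Reached (1/19) = 1. Collecting the sign flips along the way, the symbol is +1.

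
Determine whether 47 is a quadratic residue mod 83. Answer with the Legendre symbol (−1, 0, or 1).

-1

Reciprocity: 47 ≡ 3 and 83 ≡ 3 (mod 4), so (47/83) = −(83/47).
Reduce top mod 47: now compute (36/47).
Pull out 2^2: since 47 ≡ 7 (mod 8), (2/47) = +1, so (2/47)^2 = +1.
Reciprocity: 9 ≡ 1 and 47 ≡ 3 (mod 4), so (9/47) = +(47/9).
Reduce top mod 9: now compute (2/9).
Pull out 2: since 9 ≡ 1 (mod 8), (2/9) = +1.
Reached (1/9) = 1. Collecting the sign flips along the way, the symbol is -1.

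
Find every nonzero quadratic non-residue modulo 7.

Square k = 1,…,3 (k and 7−k give the same square):
1²=1, 2²=4, 3²≡2 (mod 7).
The residues are {1, 2, 4}; the non-residues are the remaining 3 nonzero classes.

3,5,6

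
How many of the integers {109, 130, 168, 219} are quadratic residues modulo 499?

2

(109/499) = +1 → QR.
(130/499) = +1 → QR.
(168/499) = -1 → non-residue.
(219/499) = -1 → non-residue.
Total quadratic residues among the 4: 2.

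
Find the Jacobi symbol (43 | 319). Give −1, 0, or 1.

1

Reciprocity: 43 ≡ 3 and 319 ≡ 3 (mod 4), so (43/319) = −(319/43).
Reduce top mod 43: now compute (18/43).
Pull out 2: since 43 ≡ 3 (mod 8), (2/43) = -1.
Reciprocity: 9 ≡ 1 and 43 ≡ 3 (mod 4), so (9/43) = +(43/9).
Reduce top mod 9: now compute (7/9).
Reciprocity: 7 ≡ 3 and 9 ≡ 1 (mod 4), so (7/9) = +(9/7).
Reduce top mod 7: now compute (2/7).
Pull out 2: since 7 ≡ 7 (mod 8), (2/7) = +1.
Reached (1/7) = 1. Collecting the sign flips along the way, the symbol is +1.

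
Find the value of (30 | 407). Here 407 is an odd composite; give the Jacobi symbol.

-1

Pull out 2: since 407 ≡ 7 (mod 8), (2/407) = +1.
Reciprocity: 15 ≡ 3 and 407 ≡ 3 (mod 4), so (15/407) = −(407/15).
Reduce top mod 15: now compute (2/15).
Pull out 2: since 15 ≡ 7 (mod 8), (2/15) = +1.
Reached (1/15) = 1. Collecting the sign flips along the way, the symbol is -1.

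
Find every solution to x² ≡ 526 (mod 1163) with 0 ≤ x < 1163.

Since 1163 ≡ 3 (mod 4), a square root of 526 is 526^((1163+1)/4) = 526^291 mod 1163.
Repeated squaring: 526^2≡1045, 526^4≡1131, 526^8≡1024, 526^16≡713, 526^32≡138, 526^64≡436, 526^128≡527, 526^256≡935 (mod 1163).
526^291 = 526^(256+32+2+1) ≡ 278 (mod 1163).
Check: 278² = 77284 ≡ 526 (mod 1163). The two roots are 278 and 885.

278, 885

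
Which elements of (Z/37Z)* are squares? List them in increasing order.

Square k = 1,…,18 (k and 37−k give the same square):
1²=1, 2²=4, 3²=9, 4²=16, 5²=25, 6²=36, 7²≡12, 8²≡27, 9²≡7, 10²≡26, 11²≡10, 12²≡33, 13²≡21, 14²≡11, 15²≡3, 16²≡34, 17²≡30, 18²≡28 (mod 37).
So the quadratic residues mod 37 are {1, 3, 4, 7, 9, 10, 11, 12, 16, 21, 25, 26, 27, 28, 30, 33, 34, 36}.

1 3 4 7 9 10 11 12 16 21 25 26 27 28 30 33 34 36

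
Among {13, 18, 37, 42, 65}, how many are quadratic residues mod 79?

4

(13/79) = +1 → QR.
(18/79) = +1 → QR.
(37/79) = -1 → non-residue.
(42/79) = +1 → QR.
(65/79) = +1 → QR.
Total quadratic residues among the 5: 4.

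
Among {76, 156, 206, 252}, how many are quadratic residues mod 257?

0

(76/257) = -1 → non-residue.
(156/257) = -1 → non-residue.
(206/257) = -1 → non-residue.
(252/257) = -1 → non-residue.
Total quadratic residues among the 4: 0.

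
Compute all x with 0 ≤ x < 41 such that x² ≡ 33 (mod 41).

19, 22

41 ≡ 1 (mod 4), so we find a root by search.
Trying successive values, 19² = 361 ≡ 33 (mod 41). The other root is 41 − 19 = 22.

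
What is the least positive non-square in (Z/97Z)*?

5

(2/97) = +1, so 2 is a residue.
(3/97) = +1, so 3 is a residue.
(4/97) = +1, so 4 is a residue.
(5/97) = −1, so 5 is the smallest positive non-residue mod 97.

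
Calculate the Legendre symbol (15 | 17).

Reciprocity: 15 ≡ 3 and 17 ≡ 1 (mod 4), so (15/17) = +(17/15).
Reduce top mod 15: now compute (2/15).
Pull out 2: since 15 ≡ 7 (mod 8), (2/15) = +1.
Reached (1/15) = 1. Collecting the sign flips along the way, the symbol is +1.

1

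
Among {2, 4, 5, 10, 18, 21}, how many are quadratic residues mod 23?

3

(2/23) = +1 → QR.
(4/23) = +1 → QR.
(5/23) = -1 → non-residue.
(10/23) = -1 → non-residue.
(18/23) = +1 → QR.
(21/23) = -1 → non-residue.
Total quadratic residues among the 6: 3.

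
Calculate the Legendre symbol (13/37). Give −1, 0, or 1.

Euler's criterion: (13/37) ≡ 13^18 (mod 37).
13^2 ≡ 21 (mod 37)
13^4 ≡ 34 (mod 37)
13^8 ≡ 9 (mod 37)
13^16 ≡ 7 (mod 37)
13^18 = 13^(16+2) ≡ 36 (mod 37).
Result is 36 ≡ −1, so (13/37) = −1.

-1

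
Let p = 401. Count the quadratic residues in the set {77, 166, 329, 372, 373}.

(77/401) = +1 → QR.
(166/401) = +1 → QR.
(329/401) = +1 → QR.
(372/401) = +1 → QR.
(373/401) = +1 → QR.
Total quadratic residues among the 5: 5.

5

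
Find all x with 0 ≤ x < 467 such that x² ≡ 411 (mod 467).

187, 280

Since 467 ≡ 3 (mod 4), a square root of 411 is 411^((467+1)/4) = 411^117 mod 467.
Repeated squaring: 411^2≡334, 411^4≡410, 411^8≡447, 411^16≡400, 411^32≡286, 411^64≡71 (mod 467).
411^117 = 411^(64+32+16+4+1) ≡ 280 (mod 467).
Check: 280² = 78400 ≡ 411 (mod 467). The two roots are 187 and 280.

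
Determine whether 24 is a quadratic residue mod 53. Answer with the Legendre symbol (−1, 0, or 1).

1

Euler's criterion: (24/53) ≡ 24^26 (mod 53).
24^2 ≡ 46 (mod 53)
24^4 ≡ 49 (mod 53)
24^8 ≡ 16 (mod 53)
24^16 ≡ 44 (mod 53)
24^26 = 24^(16+8+2) ≡ 1 (mod 53).
Result is 1, so (24/53) = 1.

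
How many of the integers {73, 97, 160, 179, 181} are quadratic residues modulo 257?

(73/257) = +1 → QR.
(97/257) = -1 → non-residue.
(160/257) = -1 → non-residue.
(179/257) = -1 → non-residue.
(181/257) = -1 → non-residue.
Total quadratic residues among the 5: 1.

1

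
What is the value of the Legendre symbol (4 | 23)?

1

Euler's criterion: (4/23) ≡ 4^11 (mod 23).
4^2 ≡ 16 (mod 23)
4^4 ≡ 3 (mod 23)
4^8 ≡ 9 (mod 23)
4^11 = 4^(8+2+1) ≡ 1 (mod 23).
Result is 1, so (4/23) = 1.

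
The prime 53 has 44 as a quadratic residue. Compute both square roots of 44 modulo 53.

53 ≡ 1 (mod 4), so we find a root by search.
Trying successive values, 16² = 256 ≡ 44 (mod 53). The other root is 53 − 16 = 37.

16, 37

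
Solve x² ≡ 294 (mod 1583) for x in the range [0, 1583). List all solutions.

623, 960

Since 1583 ≡ 3 (mod 4), a square root of 294 is 294^((1583+1)/4) = 294^396 mod 1583.
Repeated squaring: 294^2≡954, 294^4≡1474, 294^8≡800, 294^16≡468, 294^32≡570, 294^64≡385, 294^128≡1006, 294^256≡499 (mod 1583).
294^396 = 294^(256+128+8+4) ≡ 623 (mod 1583).
Check: 623² = 388129 ≡ 294 (mod 1583). The two roots are 623 and 960.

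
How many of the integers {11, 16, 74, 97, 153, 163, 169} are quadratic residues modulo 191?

5

(11/191) = -1 → non-residue.
(16/191) = +1 → QR.
(74/191) = -1 → non-residue.
(97/191) = +1 → QR.
(153/191) = +1 → QR.
(163/191) = +1 → QR.
(169/191) = +1 → QR.
Total quadratic residues among the 7: 5.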